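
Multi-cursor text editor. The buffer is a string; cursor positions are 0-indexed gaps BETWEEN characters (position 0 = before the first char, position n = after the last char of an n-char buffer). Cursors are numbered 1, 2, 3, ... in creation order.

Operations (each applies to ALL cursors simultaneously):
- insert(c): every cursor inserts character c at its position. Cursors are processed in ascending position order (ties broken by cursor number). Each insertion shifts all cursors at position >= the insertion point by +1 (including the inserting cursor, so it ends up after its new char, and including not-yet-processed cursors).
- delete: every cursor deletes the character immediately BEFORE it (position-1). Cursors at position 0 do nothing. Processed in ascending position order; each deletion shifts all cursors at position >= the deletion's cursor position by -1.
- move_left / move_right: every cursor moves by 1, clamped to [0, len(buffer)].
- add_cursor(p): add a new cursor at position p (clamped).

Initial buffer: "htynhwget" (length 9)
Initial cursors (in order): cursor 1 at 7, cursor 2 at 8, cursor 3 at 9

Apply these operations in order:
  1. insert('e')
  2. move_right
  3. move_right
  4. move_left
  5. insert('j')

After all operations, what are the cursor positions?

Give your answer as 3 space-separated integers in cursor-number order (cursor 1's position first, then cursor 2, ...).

After op 1 (insert('e')): buffer="htynhwgeeete" (len 12), cursors c1@8 c2@10 c3@12, authorship .......1.2.3
After op 2 (move_right): buffer="htynhwgeeete" (len 12), cursors c1@9 c2@11 c3@12, authorship .......1.2.3
After op 3 (move_right): buffer="htynhwgeeete" (len 12), cursors c1@10 c2@12 c3@12, authorship .......1.2.3
After op 4 (move_left): buffer="htynhwgeeete" (len 12), cursors c1@9 c2@11 c3@11, authorship .......1.2.3
After op 5 (insert('j')): buffer="htynhwgeejetjje" (len 15), cursors c1@10 c2@14 c3@14, authorship .......1.12.233

Answer: 10 14 14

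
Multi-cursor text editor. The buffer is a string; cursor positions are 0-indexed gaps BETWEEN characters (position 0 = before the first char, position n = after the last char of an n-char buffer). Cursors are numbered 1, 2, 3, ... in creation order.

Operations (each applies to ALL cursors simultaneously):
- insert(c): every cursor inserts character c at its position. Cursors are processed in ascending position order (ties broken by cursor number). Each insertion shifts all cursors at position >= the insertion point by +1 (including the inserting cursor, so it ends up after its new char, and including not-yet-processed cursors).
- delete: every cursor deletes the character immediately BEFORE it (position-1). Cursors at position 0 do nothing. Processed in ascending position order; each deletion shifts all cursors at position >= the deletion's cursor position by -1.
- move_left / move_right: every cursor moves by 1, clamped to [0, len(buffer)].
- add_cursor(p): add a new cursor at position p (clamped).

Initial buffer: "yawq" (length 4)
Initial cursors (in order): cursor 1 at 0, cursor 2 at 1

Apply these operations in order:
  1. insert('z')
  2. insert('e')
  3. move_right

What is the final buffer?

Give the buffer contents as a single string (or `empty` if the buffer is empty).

Answer: zeyzeawq

Derivation:
After op 1 (insert('z')): buffer="zyzawq" (len 6), cursors c1@1 c2@3, authorship 1.2...
After op 2 (insert('e')): buffer="zeyzeawq" (len 8), cursors c1@2 c2@5, authorship 11.22...
After op 3 (move_right): buffer="zeyzeawq" (len 8), cursors c1@3 c2@6, authorship 11.22...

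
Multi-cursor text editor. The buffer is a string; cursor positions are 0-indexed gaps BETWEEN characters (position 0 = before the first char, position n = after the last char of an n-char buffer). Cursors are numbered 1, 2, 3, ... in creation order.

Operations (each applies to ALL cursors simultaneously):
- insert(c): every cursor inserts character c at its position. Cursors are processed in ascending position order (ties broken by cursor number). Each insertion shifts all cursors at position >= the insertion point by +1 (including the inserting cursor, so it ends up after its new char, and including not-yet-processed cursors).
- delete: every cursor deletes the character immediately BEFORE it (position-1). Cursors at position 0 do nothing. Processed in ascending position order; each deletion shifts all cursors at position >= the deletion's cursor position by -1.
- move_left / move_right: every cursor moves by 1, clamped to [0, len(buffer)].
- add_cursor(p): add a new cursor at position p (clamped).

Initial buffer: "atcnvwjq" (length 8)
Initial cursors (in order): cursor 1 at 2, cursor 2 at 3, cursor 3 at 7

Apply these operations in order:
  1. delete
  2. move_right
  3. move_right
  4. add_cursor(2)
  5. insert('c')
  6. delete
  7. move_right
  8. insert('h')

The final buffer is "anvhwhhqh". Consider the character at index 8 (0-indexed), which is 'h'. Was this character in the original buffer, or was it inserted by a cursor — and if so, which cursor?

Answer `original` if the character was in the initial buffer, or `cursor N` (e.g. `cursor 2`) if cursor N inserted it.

After op 1 (delete): buffer="anvwq" (len 5), cursors c1@1 c2@1 c3@4, authorship .....
After op 2 (move_right): buffer="anvwq" (len 5), cursors c1@2 c2@2 c3@5, authorship .....
After op 3 (move_right): buffer="anvwq" (len 5), cursors c1@3 c2@3 c3@5, authorship .....
After op 4 (add_cursor(2)): buffer="anvwq" (len 5), cursors c4@2 c1@3 c2@3 c3@5, authorship .....
After op 5 (insert('c')): buffer="ancvccwqc" (len 9), cursors c4@3 c1@6 c2@6 c3@9, authorship ..4.12..3
After op 6 (delete): buffer="anvwq" (len 5), cursors c4@2 c1@3 c2@3 c3@5, authorship .....
After op 7 (move_right): buffer="anvwq" (len 5), cursors c4@3 c1@4 c2@4 c3@5, authorship .....
After op 8 (insert('h')): buffer="anvhwhhqh" (len 9), cursors c4@4 c1@7 c2@7 c3@9, authorship ...4.12.3
Authorship (.=original, N=cursor N): . . . 4 . 1 2 . 3
Index 8: author = 3

Answer: cursor 3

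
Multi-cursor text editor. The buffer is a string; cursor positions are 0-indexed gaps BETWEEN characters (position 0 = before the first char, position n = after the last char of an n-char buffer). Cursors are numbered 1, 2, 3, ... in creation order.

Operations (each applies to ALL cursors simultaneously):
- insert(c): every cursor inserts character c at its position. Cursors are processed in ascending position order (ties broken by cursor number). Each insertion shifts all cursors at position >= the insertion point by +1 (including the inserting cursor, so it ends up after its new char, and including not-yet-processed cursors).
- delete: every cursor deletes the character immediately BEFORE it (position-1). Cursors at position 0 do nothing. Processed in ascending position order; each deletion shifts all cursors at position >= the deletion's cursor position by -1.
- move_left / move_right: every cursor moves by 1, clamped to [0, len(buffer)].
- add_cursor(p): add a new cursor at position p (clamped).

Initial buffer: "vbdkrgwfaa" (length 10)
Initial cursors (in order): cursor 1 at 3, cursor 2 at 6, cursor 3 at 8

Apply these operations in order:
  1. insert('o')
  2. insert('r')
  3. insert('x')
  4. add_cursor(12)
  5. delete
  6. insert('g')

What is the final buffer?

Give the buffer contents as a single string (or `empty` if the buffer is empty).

Answer: vbdorgkrgoggwforgaa

Derivation:
After op 1 (insert('o')): buffer="vbdokrgowfoaa" (len 13), cursors c1@4 c2@8 c3@11, authorship ...1...2..3..
After op 2 (insert('r')): buffer="vbdorkrgorwforaa" (len 16), cursors c1@5 c2@10 c3@14, authorship ...11...22..33..
After op 3 (insert('x')): buffer="vbdorxkrgorxwforxaa" (len 19), cursors c1@6 c2@12 c3@17, authorship ...111...222..333..
After op 4 (add_cursor(12)): buffer="vbdorxkrgorxwforxaa" (len 19), cursors c1@6 c2@12 c4@12 c3@17, authorship ...111...222..333..
After op 5 (delete): buffer="vbdorkrgowforaa" (len 15), cursors c1@5 c2@9 c4@9 c3@13, authorship ...11...2..33..
After op 6 (insert('g')): buffer="vbdorgkrgoggwforgaa" (len 19), cursors c1@6 c2@12 c4@12 c3@17, authorship ...111...224..333..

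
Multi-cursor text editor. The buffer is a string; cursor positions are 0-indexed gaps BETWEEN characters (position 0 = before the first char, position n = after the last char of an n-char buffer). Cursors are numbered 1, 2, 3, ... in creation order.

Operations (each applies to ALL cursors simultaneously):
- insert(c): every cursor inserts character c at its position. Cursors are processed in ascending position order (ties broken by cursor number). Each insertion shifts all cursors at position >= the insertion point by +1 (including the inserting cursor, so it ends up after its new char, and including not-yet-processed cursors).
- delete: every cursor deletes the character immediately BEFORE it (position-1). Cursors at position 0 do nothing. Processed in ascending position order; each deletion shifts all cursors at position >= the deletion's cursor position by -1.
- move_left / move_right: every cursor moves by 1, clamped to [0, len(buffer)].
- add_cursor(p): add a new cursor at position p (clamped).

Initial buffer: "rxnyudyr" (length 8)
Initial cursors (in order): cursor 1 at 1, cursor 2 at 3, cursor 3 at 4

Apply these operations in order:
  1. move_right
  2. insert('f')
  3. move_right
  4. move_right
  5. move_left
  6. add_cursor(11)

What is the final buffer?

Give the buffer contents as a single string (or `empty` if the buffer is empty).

Answer: rxfnyfufdyr

Derivation:
After op 1 (move_right): buffer="rxnyudyr" (len 8), cursors c1@2 c2@4 c3@5, authorship ........
After op 2 (insert('f')): buffer="rxfnyfufdyr" (len 11), cursors c1@3 c2@6 c3@8, authorship ..1..2.3...
After op 3 (move_right): buffer="rxfnyfufdyr" (len 11), cursors c1@4 c2@7 c3@9, authorship ..1..2.3...
After op 4 (move_right): buffer="rxfnyfufdyr" (len 11), cursors c1@5 c2@8 c3@10, authorship ..1..2.3...
After op 5 (move_left): buffer="rxfnyfufdyr" (len 11), cursors c1@4 c2@7 c3@9, authorship ..1..2.3...
After op 6 (add_cursor(11)): buffer="rxfnyfufdyr" (len 11), cursors c1@4 c2@7 c3@9 c4@11, authorship ..1..2.3...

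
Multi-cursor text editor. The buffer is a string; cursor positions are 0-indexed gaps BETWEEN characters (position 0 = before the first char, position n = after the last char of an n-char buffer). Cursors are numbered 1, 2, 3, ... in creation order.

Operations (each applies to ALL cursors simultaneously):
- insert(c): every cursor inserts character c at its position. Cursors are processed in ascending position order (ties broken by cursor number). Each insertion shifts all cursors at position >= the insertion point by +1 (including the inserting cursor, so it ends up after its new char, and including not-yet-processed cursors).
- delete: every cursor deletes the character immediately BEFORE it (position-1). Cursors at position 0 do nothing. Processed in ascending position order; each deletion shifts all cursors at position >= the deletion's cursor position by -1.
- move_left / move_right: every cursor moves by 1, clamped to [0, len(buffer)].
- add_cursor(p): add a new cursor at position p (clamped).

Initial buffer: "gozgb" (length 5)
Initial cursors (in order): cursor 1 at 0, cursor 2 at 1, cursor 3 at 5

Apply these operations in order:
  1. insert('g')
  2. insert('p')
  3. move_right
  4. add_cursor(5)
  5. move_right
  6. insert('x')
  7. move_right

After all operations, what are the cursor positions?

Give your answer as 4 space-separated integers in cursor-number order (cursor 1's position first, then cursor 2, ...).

After op 1 (insert('g')): buffer="gggozgbg" (len 8), cursors c1@1 c2@3 c3@8, authorship 1.2....3
After op 2 (insert('p')): buffer="gpggpozgbgp" (len 11), cursors c1@2 c2@5 c3@11, authorship 11.22....33
After op 3 (move_right): buffer="gpggpozgbgp" (len 11), cursors c1@3 c2@6 c3@11, authorship 11.22....33
After op 4 (add_cursor(5)): buffer="gpggpozgbgp" (len 11), cursors c1@3 c4@5 c2@6 c3@11, authorship 11.22....33
After op 5 (move_right): buffer="gpggpozgbgp" (len 11), cursors c1@4 c4@6 c2@7 c3@11, authorship 11.22....33
After op 6 (insert('x')): buffer="gpggxpoxzxgbgpx" (len 15), cursors c1@5 c4@8 c2@10 c3@15, authorship 11.212.4.2..333
After op 7 (move_right): buffer="gpggxpoxzxgbgpx" (len 15), cursors c1@6 c4@9 c2@11 c3@15, authorship 11.212.4.2..333

Answer: 6 11 15 9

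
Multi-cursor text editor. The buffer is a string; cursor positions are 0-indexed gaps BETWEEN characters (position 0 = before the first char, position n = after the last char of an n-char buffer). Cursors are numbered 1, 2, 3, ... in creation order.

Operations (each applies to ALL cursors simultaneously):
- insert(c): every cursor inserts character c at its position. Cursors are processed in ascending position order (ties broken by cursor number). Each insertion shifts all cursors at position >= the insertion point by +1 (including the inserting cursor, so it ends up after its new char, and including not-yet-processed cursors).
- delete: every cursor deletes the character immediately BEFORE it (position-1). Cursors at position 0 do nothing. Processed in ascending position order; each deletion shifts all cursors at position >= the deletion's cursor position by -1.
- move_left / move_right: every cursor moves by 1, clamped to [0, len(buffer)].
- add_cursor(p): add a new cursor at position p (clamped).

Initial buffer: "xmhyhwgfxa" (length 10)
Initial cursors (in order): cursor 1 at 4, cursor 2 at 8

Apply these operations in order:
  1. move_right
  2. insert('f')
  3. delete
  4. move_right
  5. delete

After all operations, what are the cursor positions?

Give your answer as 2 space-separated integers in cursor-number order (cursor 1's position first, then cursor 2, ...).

After op 1 (move_right): buffer="xmhyhwgfxa" (len 10), cursors c1@5 c2@9, authorship ..........
After op 2 (insert('f')): buffer="xmhyhfwgfxfa" (len 12), cursors c1@6 c2@11, authorship .....1....2.
After op 3 (delete): buffer="xmhyhwgfxa" (len 10), cursors c1@5 c2@9, authorship ..........
After op 4 (move_right): buffer="xmhyhwgfxa" (len 10), cursors c1@6 c2@10, authorship ..........
After op 5 (delete): buffer="xmhyhgfx" (len 8), cursors c1@5 c2@8, authorship ........

Answer: 5 8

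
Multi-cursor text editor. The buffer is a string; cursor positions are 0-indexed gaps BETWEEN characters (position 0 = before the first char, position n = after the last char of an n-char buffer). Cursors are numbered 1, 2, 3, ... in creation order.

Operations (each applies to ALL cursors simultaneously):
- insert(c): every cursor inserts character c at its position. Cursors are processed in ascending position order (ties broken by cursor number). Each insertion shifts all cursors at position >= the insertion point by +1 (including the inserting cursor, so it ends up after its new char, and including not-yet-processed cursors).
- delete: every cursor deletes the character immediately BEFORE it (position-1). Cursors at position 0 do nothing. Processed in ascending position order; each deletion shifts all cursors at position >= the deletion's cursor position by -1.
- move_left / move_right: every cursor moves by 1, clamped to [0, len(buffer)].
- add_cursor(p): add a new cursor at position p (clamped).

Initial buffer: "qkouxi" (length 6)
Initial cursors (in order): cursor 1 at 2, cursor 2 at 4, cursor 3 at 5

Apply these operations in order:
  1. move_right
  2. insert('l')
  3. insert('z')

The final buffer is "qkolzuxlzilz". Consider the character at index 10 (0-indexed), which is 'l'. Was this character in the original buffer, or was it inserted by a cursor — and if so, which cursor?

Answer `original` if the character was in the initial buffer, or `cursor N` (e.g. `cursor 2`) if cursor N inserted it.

After op 1 (move_right): buffer="qkouxi" (len 6), cursors c1@3 c2@5 c3@6, authorship ......
After op 2 (insert('l')): buffer="qkoluxlil" (len 9), cursors c1@4 c2@7 c3@9, authorship ...1..2.3
After op 3 (insert('z')): buffer="qkolzuxlzilz" (len 12), cursors c1@5 c2@9 c3@12, authorship ...11..22.33
Authorship (.=original, N=cursor N): . . . 1 1 . . 2 2 . 3 3
Index 10: author = 3

Answer: cursor 3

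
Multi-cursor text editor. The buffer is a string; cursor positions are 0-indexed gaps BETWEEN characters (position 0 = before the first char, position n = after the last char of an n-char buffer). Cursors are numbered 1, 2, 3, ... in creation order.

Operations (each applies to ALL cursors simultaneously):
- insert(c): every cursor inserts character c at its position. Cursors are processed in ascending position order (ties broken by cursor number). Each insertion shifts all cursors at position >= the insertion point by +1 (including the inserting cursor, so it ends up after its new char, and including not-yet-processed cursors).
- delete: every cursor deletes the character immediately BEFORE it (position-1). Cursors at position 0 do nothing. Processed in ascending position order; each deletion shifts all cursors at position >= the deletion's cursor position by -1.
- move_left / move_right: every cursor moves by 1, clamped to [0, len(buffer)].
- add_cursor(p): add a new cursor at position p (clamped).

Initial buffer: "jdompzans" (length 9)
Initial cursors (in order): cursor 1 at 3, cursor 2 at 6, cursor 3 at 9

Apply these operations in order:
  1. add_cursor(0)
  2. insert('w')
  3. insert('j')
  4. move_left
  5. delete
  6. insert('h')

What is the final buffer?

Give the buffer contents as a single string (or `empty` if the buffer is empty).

Answer: hjjdohjmpzhjanshj

Derivation:
After op 1 (add_cursor(0)): buffer="jdompzans" (len 9), cursors c4@0 c1@3 c2@6 c3@9, authorship .........
After op 2 (insert('w')): buffer="wjdowmpzwansw" (len 13), cursors c4@1 c1@5 c2@9 c3@13, authorship 4...1...2...3
After op 3 (insert('j')): buffer="wjjdowjmpzwjanswj" (len 17), cursors c4@2 c1@7 c2@12 c3@17, authorship 44...11...22...33
After op 4 (move_left): buffer="wjjdowjmpzwjanswj" (len 17), cursors c4@1 c1@6 c2@11 c3@16, authorship 44...11...22...33
After op 5 (delete): buffer="jjdojmpzjansj" (len 13), cursors c4@0 c1@4 c2@8 c3@12, authorship 4...1...2...3
After op 6 (insert('h')): buffer="hjjdohjmpzhjanshj" (len 17), cursors c4@1 c1@6 c2@11 c3@16, authorship 44...11...22...33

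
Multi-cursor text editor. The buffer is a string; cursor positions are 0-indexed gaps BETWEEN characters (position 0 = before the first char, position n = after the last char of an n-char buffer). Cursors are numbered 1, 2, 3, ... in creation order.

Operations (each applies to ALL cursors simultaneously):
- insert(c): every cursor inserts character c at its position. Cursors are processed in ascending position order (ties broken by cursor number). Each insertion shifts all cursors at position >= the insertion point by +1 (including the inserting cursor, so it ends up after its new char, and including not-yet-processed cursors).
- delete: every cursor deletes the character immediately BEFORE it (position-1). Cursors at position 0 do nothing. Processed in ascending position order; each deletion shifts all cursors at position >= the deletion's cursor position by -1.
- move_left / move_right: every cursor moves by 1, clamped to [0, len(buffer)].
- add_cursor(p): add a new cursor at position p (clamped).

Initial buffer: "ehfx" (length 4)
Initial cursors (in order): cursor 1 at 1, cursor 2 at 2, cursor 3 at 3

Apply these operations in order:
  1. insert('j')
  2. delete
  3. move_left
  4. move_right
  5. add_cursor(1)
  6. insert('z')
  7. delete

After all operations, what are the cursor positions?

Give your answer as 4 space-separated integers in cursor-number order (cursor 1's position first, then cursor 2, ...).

After op 1 (insert('j')): buffer="ejhjfjx" (len 7), cursors c1@2 c2@4 c3@6, authorship .1.2.3.
After op 2 (delete): buffer="ehfx" (len 4), cursors c1@1 c2@2 c3@3, authorship ....
After op 3 (move_left): buffer="ehfx" (len 4), cursors c1@0 c2@1 c3@2, authorship ....
After op 4 (move_right): buffer="ehfx" (len 4), cursors c1@1 c2@2 c3@3, authorship ....
After op 5 (add_cursor(1)): buffer="ehfx" (len 4), cursors c1@1 c4@1 c2@2 c3@3, authorship ....
After op 6 (insert('z')): buffer="ezzhzfzx" (len 8), cursors c1@3 c4@3 c2@5 c3@7, authorship .14.2.3.
After op 7 (delete): buffer="ehfx" (len 4), cursors c1@1 c4@1 c2@2 c3@3, authorship ....

Answer: 1 2 3 1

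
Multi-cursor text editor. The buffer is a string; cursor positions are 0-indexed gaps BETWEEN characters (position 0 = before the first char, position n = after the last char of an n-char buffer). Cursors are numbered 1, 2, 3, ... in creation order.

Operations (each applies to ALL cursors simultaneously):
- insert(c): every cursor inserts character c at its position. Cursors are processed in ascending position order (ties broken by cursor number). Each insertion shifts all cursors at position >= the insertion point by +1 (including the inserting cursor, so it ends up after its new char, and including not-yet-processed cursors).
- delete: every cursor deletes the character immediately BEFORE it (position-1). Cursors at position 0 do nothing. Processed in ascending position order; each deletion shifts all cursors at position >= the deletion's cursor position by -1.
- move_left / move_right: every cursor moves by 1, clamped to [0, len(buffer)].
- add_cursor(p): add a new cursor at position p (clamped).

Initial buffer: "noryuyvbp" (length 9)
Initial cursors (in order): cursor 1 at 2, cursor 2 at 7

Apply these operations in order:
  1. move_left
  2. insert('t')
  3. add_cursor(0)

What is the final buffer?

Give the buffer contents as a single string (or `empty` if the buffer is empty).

After op 1 (move_left): buffer="noryuyvbp" (len 9), cursors c1@1 c2@6, authorship .........
After op 2 (insert('t')): buffer="ntoryuytvbp" (len 11), cursors c1@2 c2@8, authorship .1.....2...
After op 3 (add_cursor(0)): buffer="ntoryuytvbp" (len 11), cursors c3@0 c1@2 c2@8, authorship .1.....2...

Answer: ntoryuytvbp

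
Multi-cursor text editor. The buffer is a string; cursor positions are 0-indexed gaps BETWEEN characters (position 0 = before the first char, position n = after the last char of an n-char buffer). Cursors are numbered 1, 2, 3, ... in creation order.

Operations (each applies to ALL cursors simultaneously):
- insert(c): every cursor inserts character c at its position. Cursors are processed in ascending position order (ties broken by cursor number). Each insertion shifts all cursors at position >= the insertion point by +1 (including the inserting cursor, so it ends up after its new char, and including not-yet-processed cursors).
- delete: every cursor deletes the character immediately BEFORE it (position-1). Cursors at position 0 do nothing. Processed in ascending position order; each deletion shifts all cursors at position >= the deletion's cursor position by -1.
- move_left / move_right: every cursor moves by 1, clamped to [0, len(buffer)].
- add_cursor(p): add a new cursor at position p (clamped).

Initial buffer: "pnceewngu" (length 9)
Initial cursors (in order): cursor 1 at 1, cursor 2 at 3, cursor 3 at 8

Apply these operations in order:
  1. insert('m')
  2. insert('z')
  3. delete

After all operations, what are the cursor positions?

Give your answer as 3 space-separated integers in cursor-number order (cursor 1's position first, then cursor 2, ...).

Answer: 2 5 11

Derivation:
After op 1 (insert('m')): buffer="pmncmeewngmu" (len 12), cursors c1@2 c2@5 c3@11, authorship .1..2.....3.
After op 2 (insert('z')): buffer="pmzncmzeewngmzu" (len 15), cursors c1@3 c2@7 c3@14, authorship .11..22.....33.
After op 3 (delete): buffer="pmncmeewngmu" (len 12), cursors c1@2 c2@5 c3@11, authorship .1..2.....3.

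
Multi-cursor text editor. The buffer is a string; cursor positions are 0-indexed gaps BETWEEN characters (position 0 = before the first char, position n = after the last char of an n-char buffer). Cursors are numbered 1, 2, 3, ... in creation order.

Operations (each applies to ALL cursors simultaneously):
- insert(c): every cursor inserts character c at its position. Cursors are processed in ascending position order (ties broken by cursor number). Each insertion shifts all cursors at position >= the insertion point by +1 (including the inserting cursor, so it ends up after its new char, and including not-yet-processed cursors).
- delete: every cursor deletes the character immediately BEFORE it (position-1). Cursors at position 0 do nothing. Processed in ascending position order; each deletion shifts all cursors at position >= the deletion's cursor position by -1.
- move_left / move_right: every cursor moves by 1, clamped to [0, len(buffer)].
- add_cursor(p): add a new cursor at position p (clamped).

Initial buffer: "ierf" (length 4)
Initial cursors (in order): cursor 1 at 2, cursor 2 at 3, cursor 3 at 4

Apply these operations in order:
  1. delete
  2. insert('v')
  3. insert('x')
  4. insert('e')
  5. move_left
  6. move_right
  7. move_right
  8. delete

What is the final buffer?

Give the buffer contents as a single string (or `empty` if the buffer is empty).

Answer: ivvvxxx

Derivation:
After op 1 (delete): buffer="i" (len 1), cursors c1@1 c2@1 c3@1, authorship .
After op 2 (insert('v')): buffer="ivvv" (len 4), cursors c1@4 c2@4 c3@4, authorship .123
After op 3 (insert('x')): buffer="ivvvxxx" (len 7), cursors c1@7 c2@7 c3@7, authorship .123123
After op 4 (insert('e')): buffer="ivvvxxxeee" (len 10), cursors c1@10 c2@10 c3@10, authorship .123123123
After op 5 (move_left): buffer="ivvvxxxeee" (len 10), cursors c1@9 c2@9 c3@9, authorship .123123123
After op 6 (move_right): buffer="ivvvxxxeee" (len 10), cursors c1@10 c2@10 c3@10, authorship .123123123
After op 7 (move_right): buffer="ivvvxxxeee" (len 10), cursors c1@10 c2@10 c3@10, authorship .123123123
After op 8 (delete): buffer="ivvvxxx" (len 7), cursors c1@7 c2@7 c3@7, authorship .123123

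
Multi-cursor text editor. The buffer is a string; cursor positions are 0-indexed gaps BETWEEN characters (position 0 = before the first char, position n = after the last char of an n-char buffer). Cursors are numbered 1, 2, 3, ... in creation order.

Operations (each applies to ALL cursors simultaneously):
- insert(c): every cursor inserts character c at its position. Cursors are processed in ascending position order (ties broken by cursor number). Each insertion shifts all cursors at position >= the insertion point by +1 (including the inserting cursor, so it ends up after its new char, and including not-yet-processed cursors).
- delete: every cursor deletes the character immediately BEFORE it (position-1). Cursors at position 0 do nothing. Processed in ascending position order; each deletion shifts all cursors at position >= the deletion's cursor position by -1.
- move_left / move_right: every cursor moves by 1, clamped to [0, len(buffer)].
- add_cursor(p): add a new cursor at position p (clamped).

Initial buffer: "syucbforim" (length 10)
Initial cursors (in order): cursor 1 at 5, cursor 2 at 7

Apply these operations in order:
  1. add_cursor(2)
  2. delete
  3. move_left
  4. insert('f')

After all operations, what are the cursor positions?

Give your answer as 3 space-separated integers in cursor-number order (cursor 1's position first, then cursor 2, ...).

Answer: 4 6 1

Derivation:
After op 1 (add_cursor(2)): buffer="syucbforim" (len 10), cursors c3@2 c1@5 c2@7, authorship ..........
After op 2 (delete): buffer="sucfrim" (len 7), cursors c3@1 c1@3 c2@4, authorship .......
After op 3 (move_left): buffer="sucfrim" (len 7), cursors c3@0 c1@2 c2@3, authorship .......
After op 4 (insert('f')): buffer="fsufcffrim" (len 10), cursors c3@1 c1@4 c2@6, authorship 3..1.2....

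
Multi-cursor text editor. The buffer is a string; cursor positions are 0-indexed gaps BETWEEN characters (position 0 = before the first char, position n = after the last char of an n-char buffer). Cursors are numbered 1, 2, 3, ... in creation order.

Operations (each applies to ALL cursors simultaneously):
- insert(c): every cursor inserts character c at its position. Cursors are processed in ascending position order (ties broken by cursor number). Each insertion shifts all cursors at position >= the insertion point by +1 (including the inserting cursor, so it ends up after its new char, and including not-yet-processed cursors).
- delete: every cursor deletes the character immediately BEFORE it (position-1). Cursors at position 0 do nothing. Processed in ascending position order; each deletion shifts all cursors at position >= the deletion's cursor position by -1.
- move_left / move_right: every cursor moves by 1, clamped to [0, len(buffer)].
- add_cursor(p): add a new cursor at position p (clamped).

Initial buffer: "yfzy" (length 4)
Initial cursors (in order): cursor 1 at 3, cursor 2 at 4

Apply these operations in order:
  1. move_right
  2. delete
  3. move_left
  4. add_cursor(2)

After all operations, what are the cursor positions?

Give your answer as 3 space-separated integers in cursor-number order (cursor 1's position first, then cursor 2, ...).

After op 1 (move_right): buffer="yfzy" (len 4), cursors c1@4 c2@4, authorship ....
After op 2 (delete): buffer="yf" (len 2), cursors c1@2 c2@2, authorship ..
After op 3 (move_left): buffer="yf" (len 2), cursors c1@1 c2@1, authorship ..
After op 4 (add_cursor(2)): buffer="yf" (len 2), cursors c1@1 c2@1 c3@2, authorship ..

Answer: 1 1 2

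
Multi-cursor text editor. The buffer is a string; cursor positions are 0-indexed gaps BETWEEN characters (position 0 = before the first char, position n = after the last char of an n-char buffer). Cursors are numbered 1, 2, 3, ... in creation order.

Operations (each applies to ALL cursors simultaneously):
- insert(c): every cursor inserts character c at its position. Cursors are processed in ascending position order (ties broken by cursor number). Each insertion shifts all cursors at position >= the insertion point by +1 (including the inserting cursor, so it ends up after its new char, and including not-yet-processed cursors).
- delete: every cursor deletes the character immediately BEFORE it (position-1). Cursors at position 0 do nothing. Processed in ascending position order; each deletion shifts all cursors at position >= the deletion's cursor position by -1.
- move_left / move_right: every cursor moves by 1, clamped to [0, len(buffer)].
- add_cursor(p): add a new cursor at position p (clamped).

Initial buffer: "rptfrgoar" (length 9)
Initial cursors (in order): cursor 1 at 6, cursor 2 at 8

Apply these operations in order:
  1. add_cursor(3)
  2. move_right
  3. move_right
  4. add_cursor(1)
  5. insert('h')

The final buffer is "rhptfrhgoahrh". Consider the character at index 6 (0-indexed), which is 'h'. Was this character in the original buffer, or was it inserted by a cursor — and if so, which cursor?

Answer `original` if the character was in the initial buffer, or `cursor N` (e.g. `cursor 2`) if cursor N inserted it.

After op 1 (add_cursor(3)): buffer="rptfrgoar" (len 9), cursors c3@3 c1@6 c2@8, authorship .........
After op 2 (move_right): buffer="rptfrgoar" (len 9), cursors c3@4 c1@7 c2@9, authorship .........
After op 3 (move_right): buffer="rptfrgoar" (len 9), cursors c3@5 c1@8 c2@9, authorship .........
After op 4 (add_cursor(1)): buffer="rptfrgoar" (len 9), cursors c4@1 c3@5 c1@8 c2@9, authorship .........
After op 5 (insert('h')): buffer="rhptfrhgoahrh" (len 13), cursors c4@2 c3@7 c1@11 c2@13, authorship .4....3...1.2
Authorship (.=original, N=cursor N): . 4 . . . . 3 . . . 1 . 2
Index 6: author = 3

Answer: cursor 3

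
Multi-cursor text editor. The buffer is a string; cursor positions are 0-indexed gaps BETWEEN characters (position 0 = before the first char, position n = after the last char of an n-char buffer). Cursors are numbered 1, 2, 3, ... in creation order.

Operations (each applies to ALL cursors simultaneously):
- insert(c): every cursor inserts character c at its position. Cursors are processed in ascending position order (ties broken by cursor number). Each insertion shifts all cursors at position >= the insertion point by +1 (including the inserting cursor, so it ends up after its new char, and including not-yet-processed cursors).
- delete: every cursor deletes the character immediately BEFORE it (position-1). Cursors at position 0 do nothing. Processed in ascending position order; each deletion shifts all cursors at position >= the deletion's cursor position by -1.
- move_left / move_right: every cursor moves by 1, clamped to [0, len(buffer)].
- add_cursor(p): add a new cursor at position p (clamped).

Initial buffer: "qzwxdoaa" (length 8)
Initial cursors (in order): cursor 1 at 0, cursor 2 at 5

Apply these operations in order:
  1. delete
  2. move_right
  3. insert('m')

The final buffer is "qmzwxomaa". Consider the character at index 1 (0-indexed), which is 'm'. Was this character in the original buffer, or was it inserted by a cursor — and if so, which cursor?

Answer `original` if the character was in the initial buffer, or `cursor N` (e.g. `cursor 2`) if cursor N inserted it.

Answer: cursor 1

Derivation:
After op 1 (delete): buffer="qzwxoaa" (len 7), cursors c1@0 c2@4, authorship .......
After op 2 (move_right): buffer="qzwxoaa" (len 7), cursors c1@1 c2@5, authorship .......
After op 3 (insert('m')): buffer="qmzwxomaa" (len 9), cursors c1@2 c2@7, authorship .1....2..
Authorship (.=original, N=cursor N): . 1 . . . . 2 . .
Index 1: author = 1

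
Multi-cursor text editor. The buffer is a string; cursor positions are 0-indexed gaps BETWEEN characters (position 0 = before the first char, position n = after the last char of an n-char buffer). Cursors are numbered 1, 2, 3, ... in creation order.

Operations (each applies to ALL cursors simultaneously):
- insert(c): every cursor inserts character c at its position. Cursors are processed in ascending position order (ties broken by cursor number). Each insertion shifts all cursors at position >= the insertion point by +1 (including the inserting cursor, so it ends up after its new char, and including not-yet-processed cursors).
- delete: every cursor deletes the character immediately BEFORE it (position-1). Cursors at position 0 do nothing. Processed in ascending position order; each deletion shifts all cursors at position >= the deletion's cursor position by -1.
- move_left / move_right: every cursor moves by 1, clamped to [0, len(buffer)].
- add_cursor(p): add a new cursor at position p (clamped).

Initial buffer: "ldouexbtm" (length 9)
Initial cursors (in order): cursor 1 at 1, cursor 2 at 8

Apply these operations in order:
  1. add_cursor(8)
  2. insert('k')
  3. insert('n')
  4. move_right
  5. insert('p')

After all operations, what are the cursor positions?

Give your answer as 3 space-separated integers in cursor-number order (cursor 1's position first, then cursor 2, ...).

After op 1 (add_cursor(8)): buffer="ldouexbtm" (len 9), cursors c1@1 c2@8 c3@8, authorship .........
After op 2 (insert('k')): buffer="lkdouexbtkkm" (len 12), cursors c1@2 c2@11 c3@11, authorship .1.......23.
After op 3 (insert('n')): buffer="lkndouexbtkknnm" (len 15), cursors c1@3 c2@14 c3@14, authorship .11.......2323.
After op 4 (move_right): buffer="lkndouexbtkknnm" (len 15), cursors c1@4 c2@15 c3@15, authorship .11.......2323.
After op 5 (insert('p')): buffer="lkndpouexbtkknnmpp" (len 18), cursors c1@5 c2@18 c3@18, authorship .11.1......2323.23

Answer: 5 18 18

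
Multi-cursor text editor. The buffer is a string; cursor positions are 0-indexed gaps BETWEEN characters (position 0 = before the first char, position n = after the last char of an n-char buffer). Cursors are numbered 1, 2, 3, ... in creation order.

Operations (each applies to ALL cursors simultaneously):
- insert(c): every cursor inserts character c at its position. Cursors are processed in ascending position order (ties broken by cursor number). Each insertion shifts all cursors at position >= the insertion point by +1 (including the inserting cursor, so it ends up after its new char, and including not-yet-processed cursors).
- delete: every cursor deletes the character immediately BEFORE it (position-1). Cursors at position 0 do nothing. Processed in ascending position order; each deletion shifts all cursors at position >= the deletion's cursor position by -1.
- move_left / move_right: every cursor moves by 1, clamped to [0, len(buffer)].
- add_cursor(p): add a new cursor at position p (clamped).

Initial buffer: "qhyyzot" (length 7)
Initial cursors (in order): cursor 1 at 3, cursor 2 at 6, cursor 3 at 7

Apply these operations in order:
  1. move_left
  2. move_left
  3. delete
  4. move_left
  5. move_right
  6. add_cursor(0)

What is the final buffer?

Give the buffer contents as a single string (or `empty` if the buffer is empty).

After op 1 (move_left): buffer="qhyyzot" (len 7), cursors c1@2 c2@5 c3@6, authorship .......
After op 2 (move_left): buffer="qhyyzot" (len 7), cursors c1@1 c2@4 c3@5, authorship .......
After op 3 (delete): buffer="hyot" (len 4), cursors c1@0 c2@2 c3@2, authorship ....
After op 4 (move_left): buffer="hyot" (len 4), cursors c1@0 c2@1 c3@1, authorship ....
After op 5 (move_right): buffer="hyot" (len 4), cursors c1@1 c2@2 c3@2, authorship ....
After op 6 (add_cursor(0)): buffer="hyot" (len 4), cursors c4@0 c1@1 c2@2 c3@2, authorship ....

Answer: hyot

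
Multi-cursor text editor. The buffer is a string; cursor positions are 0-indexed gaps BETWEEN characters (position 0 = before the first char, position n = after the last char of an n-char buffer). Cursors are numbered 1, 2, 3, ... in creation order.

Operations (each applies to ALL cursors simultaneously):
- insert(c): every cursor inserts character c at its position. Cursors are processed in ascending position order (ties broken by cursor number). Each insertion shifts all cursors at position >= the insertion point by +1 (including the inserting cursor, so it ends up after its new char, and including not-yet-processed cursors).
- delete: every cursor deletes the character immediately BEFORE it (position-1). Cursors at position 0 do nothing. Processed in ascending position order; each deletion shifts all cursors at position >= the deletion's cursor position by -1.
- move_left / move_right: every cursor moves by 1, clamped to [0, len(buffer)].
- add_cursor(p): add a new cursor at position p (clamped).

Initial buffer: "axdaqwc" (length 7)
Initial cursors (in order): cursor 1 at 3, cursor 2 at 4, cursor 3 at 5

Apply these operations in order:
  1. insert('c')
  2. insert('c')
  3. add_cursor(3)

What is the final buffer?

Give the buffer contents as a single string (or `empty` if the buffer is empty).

Answer: axdccaccqccwc

Derivation:
After op 1 (insert('c')): buffer="axdcacqcwc" (len 10), cursors c1@4 c2@6 c3@8, authorship ...1.2.3..
After op 2 (insert('c')): buffer="axdccaccqccwc" (len 13), cursors c1@5 c2@8 c3@11, authorship ...11.22.33..
After op 3 (add_cursor(3)): buffer="axdccaccqccwc" (len 13), cursors c4@3 c1@5 c2@8 c3@11, authorship ...11.22.33..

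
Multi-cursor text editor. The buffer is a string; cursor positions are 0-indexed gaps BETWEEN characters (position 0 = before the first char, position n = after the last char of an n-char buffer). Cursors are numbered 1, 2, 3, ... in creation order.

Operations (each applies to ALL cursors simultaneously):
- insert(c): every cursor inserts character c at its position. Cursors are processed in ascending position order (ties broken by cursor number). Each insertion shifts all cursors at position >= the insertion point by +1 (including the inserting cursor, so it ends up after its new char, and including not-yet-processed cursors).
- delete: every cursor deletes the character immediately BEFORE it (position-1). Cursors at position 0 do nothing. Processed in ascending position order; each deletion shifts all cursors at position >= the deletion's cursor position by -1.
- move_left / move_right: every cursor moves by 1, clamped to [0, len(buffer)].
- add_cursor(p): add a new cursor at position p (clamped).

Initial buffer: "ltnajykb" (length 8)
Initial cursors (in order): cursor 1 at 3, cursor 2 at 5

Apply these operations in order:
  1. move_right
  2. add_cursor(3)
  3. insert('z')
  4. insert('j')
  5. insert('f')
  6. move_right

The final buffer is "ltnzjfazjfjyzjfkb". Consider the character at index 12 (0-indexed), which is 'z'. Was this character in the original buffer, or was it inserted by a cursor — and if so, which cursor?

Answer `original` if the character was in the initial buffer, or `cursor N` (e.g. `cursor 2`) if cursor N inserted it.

Answer: cursor 2

Derivation:
After op 1 (move_right): buffer="ltnajykb" (len 8), cursors c1@4 c2@6, authorship ........
After op 2 (add_cursor(3)): buffer="ltnajykb" (len 8), cursors c3@3 c1@4 c2@6, authorship ........
After op 3 (insert('z')): buffer="ltnzazjyzkb" (len 11), cursors c3@4 c1@6 c2@9, authorship ...3.1..2..
After op 4 (insert('j')): buffer="ltnzjazjjyzjkb" (len 14), cursors c3@5 c1@8 c2@12, authorship ...33.11..22..
After op 5 (insert('f')): buffer="ltnzjfazjfjyzjfkb" (len 17), cursors c3@6 c1@10 c2@15, authorship ...333.111..222..
After op 6 (move_right): buffer="ltnzjfazjfjyzjfkb" (len 17), cursors c3@7 c1@11 c2@16, authorship ...333.111..222..
Authorship (.=original, N=cursor N): . . . 3 3 3 . 1 1 1 . . 2 2 2 . .
Index 12: author = 2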